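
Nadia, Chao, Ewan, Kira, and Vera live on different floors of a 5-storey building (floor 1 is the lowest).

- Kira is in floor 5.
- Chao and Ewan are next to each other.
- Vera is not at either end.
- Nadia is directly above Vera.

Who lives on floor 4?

With clue 1, Kira is ruled out for floor 4.
With clues 1–4, Chao, Ewan, and Vera are ruled out for floor 4.
So floor 4 is Nadia.

Nadia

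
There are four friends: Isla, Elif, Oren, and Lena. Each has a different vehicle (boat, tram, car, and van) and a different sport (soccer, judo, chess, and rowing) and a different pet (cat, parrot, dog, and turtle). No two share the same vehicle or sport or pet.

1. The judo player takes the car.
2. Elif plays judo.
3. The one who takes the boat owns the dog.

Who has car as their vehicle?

With clues 1–2, Isla, Lena, and Oren are impossible for the one with vehicle car.
That leaves Elif.

Elif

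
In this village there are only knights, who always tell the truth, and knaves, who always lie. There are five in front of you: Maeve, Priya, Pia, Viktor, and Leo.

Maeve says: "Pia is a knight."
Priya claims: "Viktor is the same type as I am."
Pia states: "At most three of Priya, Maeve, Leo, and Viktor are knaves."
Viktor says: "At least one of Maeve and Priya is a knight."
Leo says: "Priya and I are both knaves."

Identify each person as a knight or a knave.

Maeve: knight, Priya: knight, Pia: knight, Viktor: knight, Leo: knave

Consider Maeve. Suppose Maeve is a knave.
Then no assignment of the remaining roles makes every statement match its speaker's type — contradiction.
So Maeve is a knight.
With that fixed, Pia's statement is true, so Pia is a knight.
With that fixed, Viktor's statement is true, so Viktor is a knight.
Consider Priya. Suppose Priya is a knave.
Then whichever role Leo has, Leo's statement has the wrong truth value — contradiction.
So Priya is a knight.
With that fixed, Leo's statement is false, so Leo is a knave.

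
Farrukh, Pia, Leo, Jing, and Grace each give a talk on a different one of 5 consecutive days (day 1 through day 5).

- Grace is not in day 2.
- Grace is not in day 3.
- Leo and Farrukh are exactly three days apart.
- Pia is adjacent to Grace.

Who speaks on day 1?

Jing

With clues 1–4, Farrukh, Grace, Leo, and Pia are ruled out for day 1.
So day 1 is Jing.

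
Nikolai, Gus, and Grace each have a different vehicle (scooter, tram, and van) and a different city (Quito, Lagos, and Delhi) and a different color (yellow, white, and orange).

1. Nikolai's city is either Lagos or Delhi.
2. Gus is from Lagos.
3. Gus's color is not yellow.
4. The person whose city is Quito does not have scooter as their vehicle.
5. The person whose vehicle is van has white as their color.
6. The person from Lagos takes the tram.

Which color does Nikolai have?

yellow

With clues 1–6, orange and white are impossible for Nikolai's color.
That leaves yellow.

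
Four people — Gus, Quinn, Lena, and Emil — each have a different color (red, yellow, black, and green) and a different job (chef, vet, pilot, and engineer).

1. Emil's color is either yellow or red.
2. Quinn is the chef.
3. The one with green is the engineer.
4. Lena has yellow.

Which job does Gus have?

engineer

With clues 1–2, chef is impossible for Gus's job.
With clues 1–4, pilot and vet are impossible for Gus's job.
That leaves engineer.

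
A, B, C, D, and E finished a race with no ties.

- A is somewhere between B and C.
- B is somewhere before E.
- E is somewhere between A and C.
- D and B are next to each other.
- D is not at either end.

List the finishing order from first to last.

From clue 1: A is in {2,3,4}.
From clues 1–3: A is in {2,3}.
From clues 1–4: A → place 3, E → place 4, C → place 5.
From clues 1–5: B → place 1, D → place 2.

B, D, A, E, C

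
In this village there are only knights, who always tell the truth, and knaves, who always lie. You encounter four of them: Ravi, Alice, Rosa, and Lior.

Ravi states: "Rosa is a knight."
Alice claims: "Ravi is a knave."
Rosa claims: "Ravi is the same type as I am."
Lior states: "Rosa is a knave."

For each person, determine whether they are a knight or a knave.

Consider Ravi. Suppose Ravi is a knave.
Then whichever role Rosa has, Rosa's statement has the wrong truth value — contradiction.
So Ravi is a knight.
With that fixed, Alice's statement is false, so Alice is a knave.
Consider Rosa. Suppose Rosa is a knave.
Then Ravi's statement comes out false, contradicting Ravi being a knight.
So Rosa is a knight.
With that fixed, Lior's statement is false, so Lior is a knave.

Ravi: knight, Alice: knave, Rosa: knight, Lior: knave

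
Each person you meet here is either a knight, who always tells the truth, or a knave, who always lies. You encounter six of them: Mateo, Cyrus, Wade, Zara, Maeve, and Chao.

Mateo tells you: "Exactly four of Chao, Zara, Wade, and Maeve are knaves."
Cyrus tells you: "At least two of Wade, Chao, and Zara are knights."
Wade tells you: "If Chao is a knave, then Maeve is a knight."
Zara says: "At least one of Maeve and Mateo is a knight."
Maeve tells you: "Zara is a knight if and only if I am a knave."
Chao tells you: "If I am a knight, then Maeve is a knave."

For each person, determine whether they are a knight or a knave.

Mateo: knave, Cyrus: knight, Wade: knight, Zara: knave, Maeve: knave, Chao: knight

Consider Mateo. Suppose Mateo is a knight.
Then no assignment of the remaining roles makes every statement match its speaker's type — contradiction.
So Mateo is a knave.
Consider Cyrus. Suppose Cyrus is a knave.
Then no assignment of the remaining roles makes every statement match its speaker's type — contradiction.
So Cyrus is a knight.
Consider Wade. Suppose Wade is a knave.
Then no assignment of the remaining roles makes every statement match its speaker's type — contradiction.
So Wade is a knight.
Consider Zara. Suppose Zara is a knight.
Then whichever role Maeve has, Maeve's statement has the wrong truth value — contradiction.
So Zara is a knave.
Consider Maeve. Suppose Maeve is a knight.
Then Zara's statement comes out true, contradicting Zara being a knave.
So Maeve is a knave.
With that fixed, Chao's statement is true, so Chao is a knight.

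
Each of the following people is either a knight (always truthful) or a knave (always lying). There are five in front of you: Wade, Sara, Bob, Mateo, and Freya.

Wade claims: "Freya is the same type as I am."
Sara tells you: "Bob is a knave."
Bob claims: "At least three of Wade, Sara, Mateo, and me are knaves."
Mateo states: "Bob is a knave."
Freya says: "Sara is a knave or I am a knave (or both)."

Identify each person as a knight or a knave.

Wade: knave, Sara: knave, Bob: knight, Mateo: knave, Freya: knight

Consider Wade. Suppose Wade is a knight.
Then no assignment of the remaining roles makes every statement match its speaker's type — contradiction.
So Wade is a knave.
Consider Sara. Suppose Sara is a knight.
Then whichever role Freya has, Freya's statement has the wrong truth value — contradiction.
So Sara is a knave.
With that fixed, Freya's statement is true, so Freya is a knight.
Consider Bob. Suppose Bob is a knave.
Then Sara's statement comes out true, contradicting Sara being a knave.
So Bob is a knight.
With that fixed, Mateo's statement is false, so Mateo is a knave.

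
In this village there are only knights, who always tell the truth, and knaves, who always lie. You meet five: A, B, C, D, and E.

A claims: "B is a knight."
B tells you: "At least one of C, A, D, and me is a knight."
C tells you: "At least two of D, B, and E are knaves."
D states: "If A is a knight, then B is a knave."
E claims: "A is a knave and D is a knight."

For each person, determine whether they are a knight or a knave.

A: knight, B: knight, C: knight, D: knave, E: knave

Consider A. Suppose A is a knave.
Then no assignment of the remaining roles makes every statement match its speaker's type — contradiction.
So A is a knight.
With that fixed, B's statement is true, so B is a knight.
With that fixed, D's statement is false, so D is a knave.
With that fixed, E's statement is false, so E is a knave.
With that fixed, C's statement is true, so C is a knight.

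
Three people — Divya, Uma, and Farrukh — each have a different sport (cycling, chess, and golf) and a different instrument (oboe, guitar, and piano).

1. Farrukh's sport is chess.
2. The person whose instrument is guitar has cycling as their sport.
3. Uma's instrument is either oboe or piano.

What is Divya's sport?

cycling

Clue 1 rules out chess for Divya's sport.
With clues 1–3, golf is impossible for Divya's sport.
That leaves cycling.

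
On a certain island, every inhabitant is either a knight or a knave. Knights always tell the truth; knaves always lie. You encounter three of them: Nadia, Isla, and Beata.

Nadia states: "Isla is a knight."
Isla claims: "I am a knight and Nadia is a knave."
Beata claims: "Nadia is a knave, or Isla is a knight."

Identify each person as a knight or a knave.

Consider Nadia. Suppose Nadia is a knight.
Then no assignment of the remaining roles makes every statement match its speaker's type — contradiction.
So Nadia is a knave.
With that fixed, Beata's statement is true, so Beata is a knight.
Consider Isla. Suppose Isla is a knight.
Then Nadia's statement comes out true, contradicting Nadia being a knave.
So Isla is a knave.

Nadia: knave, Isla: knave, Beata: knight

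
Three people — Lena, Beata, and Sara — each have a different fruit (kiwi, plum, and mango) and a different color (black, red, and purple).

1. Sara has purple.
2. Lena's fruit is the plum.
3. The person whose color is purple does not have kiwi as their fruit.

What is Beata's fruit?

With clues 1–2, plum is impossible for Beata's fruit.
With clues 1–3, mango is impossible for Beata's fruit.
That leaves kiwi.

kiwi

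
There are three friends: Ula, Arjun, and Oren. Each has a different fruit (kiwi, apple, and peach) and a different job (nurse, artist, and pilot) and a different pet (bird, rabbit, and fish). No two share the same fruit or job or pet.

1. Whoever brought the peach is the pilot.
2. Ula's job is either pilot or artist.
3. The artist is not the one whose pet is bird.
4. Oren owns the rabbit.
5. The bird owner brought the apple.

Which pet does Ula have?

With clues 1–4, rabbit is impossible for Ula's pet.
With clues 1–5, bird is impossible for Ula's pet.
That leaves fish.

fish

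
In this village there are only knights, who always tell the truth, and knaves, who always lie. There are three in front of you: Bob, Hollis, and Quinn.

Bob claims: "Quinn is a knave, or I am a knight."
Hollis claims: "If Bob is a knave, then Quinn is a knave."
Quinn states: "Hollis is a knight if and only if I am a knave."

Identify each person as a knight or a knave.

Consider Bob. Suppose Bob is a knight.
Then no assignment of the remaining roles makes every statement match its speaker's type — contradiction.
So Bob is a knave.
Consider Hollis. Suppose Hollis is a knight.
Then whichever role Quinn has, Quinn's statement has the wrong truth value — contradiction.
So Hollis is a knave.
Consider Quinn. Suppose Quinn is a knave.
Then Bob's statement comes out true, contradicting Bob being a knave.
So Quinn is a knight.

Bob: knave, Hollis: knave, Quinn: knight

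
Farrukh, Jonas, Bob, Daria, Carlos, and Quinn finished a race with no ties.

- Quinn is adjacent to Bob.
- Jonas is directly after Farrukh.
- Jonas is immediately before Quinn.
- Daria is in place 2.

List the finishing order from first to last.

Carlos, Daria, Farrukh, Jonas, Quinn, Bob

From clues 1–2: Farrukh is in {1,2,3,4,5}.
From clues 1–3: Farrukh is in {1,2,3}.
From clues 1–4: Carlos → place 1, Daria → place 2, Farrukh → place 3, Jonas → place 4, Quinn → place 5, Bob → place 6.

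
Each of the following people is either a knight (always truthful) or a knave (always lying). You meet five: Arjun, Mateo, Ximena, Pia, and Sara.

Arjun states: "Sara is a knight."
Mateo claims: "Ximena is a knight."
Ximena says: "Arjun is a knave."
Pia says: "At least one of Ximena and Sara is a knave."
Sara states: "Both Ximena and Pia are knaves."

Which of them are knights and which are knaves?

Arjun: knave, Mateo: knight, Ximena: knight, Pia: knight, Sara: knave

Consider Arjun. Suppose Arjun is a knight.
Then no assignment of the remaining roles makes every statement match its speaker's type — contradiction.
So Arjun is a knave.
With that fixed, Ximena's statement is true, so Ximena is a knight.
With that fixed, Sara's statement is false, so Sara is a knave.
With that fixed, Mateo's statement is true, so Mateo is a knight.
With that fixed, Pia's statement is true, so Pia is a knight.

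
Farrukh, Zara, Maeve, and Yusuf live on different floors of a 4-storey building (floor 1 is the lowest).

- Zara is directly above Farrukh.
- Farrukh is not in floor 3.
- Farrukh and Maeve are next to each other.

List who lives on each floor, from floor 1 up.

From clue 1: Farrukh is in {1,2,3}.
From clues 1–2: Farrukh is in {1,2}.
From clues 1–3: Maeve → floor 1, Farrukh → floor 2, Zara → floor 3, Yusuf → floor 4.

Maeve, Farrukh, Zara, Yusuf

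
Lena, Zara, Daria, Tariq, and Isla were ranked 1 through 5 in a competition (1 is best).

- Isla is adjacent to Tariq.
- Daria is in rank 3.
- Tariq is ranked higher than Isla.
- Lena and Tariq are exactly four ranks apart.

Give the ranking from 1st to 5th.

Tariq, Isla, Daria, Zara, Lena

From clues 1–2: Daria → rank 3.
From clues 1–3: Tariq is in {1,4}.
From clues 1–4: Tariq → rank 1, Isla → rank 2, Zara → rank 4, Lena → rank 5.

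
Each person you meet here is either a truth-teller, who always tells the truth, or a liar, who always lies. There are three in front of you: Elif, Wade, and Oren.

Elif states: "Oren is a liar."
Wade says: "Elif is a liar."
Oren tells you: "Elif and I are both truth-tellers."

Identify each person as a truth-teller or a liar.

Consider Elif. Suppose Elif is a liar.
Then no assignment of the remaining roles makes every statement match its speaker's type — contradiction.
So Elif is a truth-teller.
With that fixed, Wade's statement is false, so Wade is a liar.
Consider Oren. Suppose Oren is a truth-teller.
Then Elif's statement comes out false, contradicting Elif being a truth-teller.
So Oren is a liar.

Elif: truth-teller, Wade: liar, Oren: liar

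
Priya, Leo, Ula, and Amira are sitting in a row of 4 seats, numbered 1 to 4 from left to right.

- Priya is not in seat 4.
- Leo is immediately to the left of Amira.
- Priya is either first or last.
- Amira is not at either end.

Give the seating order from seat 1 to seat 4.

From clue 1: Priya is in {1,2,3}.
From clues 1–3: Priya → seat 1.
From clues 1–4: Leo → seat 2, Amira → seat 3, Ula → seat 4.

Priya, Leo, Amira, Ula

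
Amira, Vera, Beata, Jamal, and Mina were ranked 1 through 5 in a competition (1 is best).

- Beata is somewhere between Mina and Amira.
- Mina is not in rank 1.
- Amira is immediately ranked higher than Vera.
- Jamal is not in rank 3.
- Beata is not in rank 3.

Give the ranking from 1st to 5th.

Jamal, Amira, Vera, Beata, Mina

From clue 1: Beata is in {2,3,4}.
From clues 1–3: Beata is in {3,4}.
From clues 1–5: Jamal → rank 1, Amira → rank 2, Vera → rank 3, Beata → rank 4, Mina → rank 5.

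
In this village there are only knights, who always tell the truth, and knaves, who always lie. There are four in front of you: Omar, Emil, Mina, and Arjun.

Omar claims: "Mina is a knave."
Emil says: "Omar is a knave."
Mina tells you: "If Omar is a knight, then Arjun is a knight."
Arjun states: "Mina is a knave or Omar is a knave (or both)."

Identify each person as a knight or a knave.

Omar: knave, Emil: knight, Mina: knight, Arjun: knight

Consider Omar. Suppose Omar is a knight.
Then no assignment of the remaining roles makes every statement match its speaker's type — contradiction.
So Omar is a knave.
With that fixed, Emil's statement is true, so Emil is a knight.
With that fixed, Mina's statement is true, so Mina is a knight.
With that fixed, Arjun's statement is true, so Arjun is a knight.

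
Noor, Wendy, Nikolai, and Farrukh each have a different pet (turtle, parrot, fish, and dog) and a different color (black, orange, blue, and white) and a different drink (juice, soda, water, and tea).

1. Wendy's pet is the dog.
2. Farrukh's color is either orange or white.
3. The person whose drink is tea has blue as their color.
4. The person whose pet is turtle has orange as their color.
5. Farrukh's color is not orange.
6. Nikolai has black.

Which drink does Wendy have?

tea

With clues 1–6, juice, soda, and water are impossible for Wendy's drink.
That leaves tea.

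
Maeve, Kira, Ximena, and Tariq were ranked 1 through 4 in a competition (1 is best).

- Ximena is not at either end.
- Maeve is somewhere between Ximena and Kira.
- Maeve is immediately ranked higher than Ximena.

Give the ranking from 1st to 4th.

From clue 1: Ximena is in {2,3}.
From clues 1–2: Maeve is in {2,3}.
From clues 1–3: Kira → rank 1, Maeve → rank 2, Ximena → rank 3, Tariq → rank 4.

Kira, Maeve, Ximena, Tariq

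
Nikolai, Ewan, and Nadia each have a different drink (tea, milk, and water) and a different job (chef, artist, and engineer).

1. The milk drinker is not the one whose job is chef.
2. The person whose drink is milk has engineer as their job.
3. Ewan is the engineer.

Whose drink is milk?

Ewan

With clues 1–3, Nadia and Nikolai are impossible for the one with drink milk.
That leaves Ewan.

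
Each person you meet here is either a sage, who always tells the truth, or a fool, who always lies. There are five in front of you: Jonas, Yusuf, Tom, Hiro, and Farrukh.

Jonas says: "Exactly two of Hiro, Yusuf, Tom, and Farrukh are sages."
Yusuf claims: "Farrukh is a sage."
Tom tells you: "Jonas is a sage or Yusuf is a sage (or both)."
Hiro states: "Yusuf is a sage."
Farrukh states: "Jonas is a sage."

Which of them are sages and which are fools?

Jonas: fool, Yusuf: fool, Tom: fool, Hiro: fool, Farrukh: fool

Consider Jonas. Suppose Jonas is a sage.
Then no assignment of the remaining roles makes every statement match its speaker's type — contradiction.
So Jonas is a fool.
With that fixed, Farrukh's statement is false, so Farrukh is a fool.
With that fixed, Yusuf's statement is false, so Yusuf is a fool.
With that fixed, Tom's statement is false, so Tom is a fool.
With that fixed, Hiro's statement is false, so Hiro is a fool.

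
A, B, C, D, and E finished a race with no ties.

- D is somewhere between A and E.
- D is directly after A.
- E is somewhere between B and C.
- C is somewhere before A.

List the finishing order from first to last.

C, A, D, E, B

From clue 1: D is in {2,3,4}.
From clues 1–2: A is in {1,2,3}.
From clues 1–3: E → place 4.
From clues 1–4: C → place 1, A → place 2, D → place 3, B → place 5.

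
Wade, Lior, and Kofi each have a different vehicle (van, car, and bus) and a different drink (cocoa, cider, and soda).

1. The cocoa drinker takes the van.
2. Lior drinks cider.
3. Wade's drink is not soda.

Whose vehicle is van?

With clues 1–2, Lior is impossible for the one with vehicle van.
With clues 1–3, Kofi is impossible for the one with vehicle van.
That leaves Wade.

Wade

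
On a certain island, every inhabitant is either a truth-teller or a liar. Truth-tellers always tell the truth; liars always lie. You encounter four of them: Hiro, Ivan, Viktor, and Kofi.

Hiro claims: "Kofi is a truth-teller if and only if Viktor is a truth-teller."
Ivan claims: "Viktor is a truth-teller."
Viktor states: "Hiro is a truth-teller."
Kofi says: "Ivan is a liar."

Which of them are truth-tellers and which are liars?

Hiro: liar, Ivan: liar, Viktor: liar, Kofi: truth-teller

Consider Hiro. Suppose Hiro is a truth-teller.
Then no assignment of the remaining roles makes every statement match its speaker's type — contradiction.
So Hiro is a liar.
With that fixed, Viktor's statement is false, so Viktor is a liar.
With that fixed, Ivan's statement is false, so Ivan is a liar.
With that fixed, Kofi's statement is true, so Kofi is a truth-teller.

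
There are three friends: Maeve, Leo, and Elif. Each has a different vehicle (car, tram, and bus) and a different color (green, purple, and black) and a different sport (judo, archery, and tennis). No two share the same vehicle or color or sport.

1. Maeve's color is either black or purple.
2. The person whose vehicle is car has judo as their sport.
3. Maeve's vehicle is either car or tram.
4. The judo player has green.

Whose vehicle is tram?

Maeve

With clues 1–4, Elif and Leo are impossible for the one with vehicle tram.
That leaves Maeve.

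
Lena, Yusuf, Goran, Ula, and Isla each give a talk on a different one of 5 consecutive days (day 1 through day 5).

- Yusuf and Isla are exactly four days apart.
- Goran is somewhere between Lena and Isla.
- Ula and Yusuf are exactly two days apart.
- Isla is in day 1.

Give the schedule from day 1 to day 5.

Isla, Goran, Ula, Lena, Yusuf

From clue 1: Yusuf is in {1,5}.
From clues 1–3: Ula → day 3.
From clues 1–4: Isla → day 1, Goran → day 2, Lena → day 4, Yusuf → day 5.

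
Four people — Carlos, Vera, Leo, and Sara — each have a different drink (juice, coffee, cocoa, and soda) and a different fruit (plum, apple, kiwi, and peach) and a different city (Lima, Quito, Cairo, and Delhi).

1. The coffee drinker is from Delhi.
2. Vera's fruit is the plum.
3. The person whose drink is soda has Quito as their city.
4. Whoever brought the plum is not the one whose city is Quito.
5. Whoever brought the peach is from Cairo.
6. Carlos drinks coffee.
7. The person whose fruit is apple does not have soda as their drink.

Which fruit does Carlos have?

apple

With clues 1–2, plum is impossible for Carlos's fruit.
With clues 1–6, peach is impossible for Carlos's fruit.
With clues 1–7, kiwi is impossible for Carlos's fruit.
That leaves apple.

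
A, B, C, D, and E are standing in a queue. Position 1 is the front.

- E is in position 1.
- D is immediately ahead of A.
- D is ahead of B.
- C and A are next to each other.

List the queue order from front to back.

From clue 1: E → position 1.
From clues 1–2: A is in {3,4,5}.
From clues 1–3: A is in {3,4}.
From clues 1–4: D → position 2, A → position 3, C → position 4, B → position 5.

E, D, A, C, B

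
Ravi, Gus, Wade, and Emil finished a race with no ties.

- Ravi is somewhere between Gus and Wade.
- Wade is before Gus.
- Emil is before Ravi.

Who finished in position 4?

With clue 1, Ravi is ruled out for place 4.
With clues 1–2, Wade is ruled out for place 4.
With clues 1–3, Emil is ruled out for place 4.
So place 4 is Gus.

Gus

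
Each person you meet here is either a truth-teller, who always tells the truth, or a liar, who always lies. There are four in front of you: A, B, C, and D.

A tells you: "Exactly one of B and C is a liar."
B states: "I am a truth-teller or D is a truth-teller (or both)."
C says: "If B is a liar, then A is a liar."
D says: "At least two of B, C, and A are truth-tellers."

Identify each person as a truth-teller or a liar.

A: liar, B: truth-teller, C: truth-teller, D: truth-teller

Consider A. Suppose A is a truth-teller.
Then no assignment of the remaining roles makes every statement match its speaker's type — contradiction.
So A is a liar.
With that fixed, C's statement is true, so C is a truth-teller.
Consider B. Suppose B is a liar.
Then A's statement comes out true, contradicting A being a liar.
So B is a truth-teller.
With that fixed, D's statement is true, so D is a truth-teller.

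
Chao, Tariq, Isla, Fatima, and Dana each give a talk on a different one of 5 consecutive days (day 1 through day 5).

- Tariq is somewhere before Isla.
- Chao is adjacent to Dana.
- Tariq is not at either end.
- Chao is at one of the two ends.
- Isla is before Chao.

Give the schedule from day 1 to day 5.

From clue 1: Tariq is in {1,2,3,4}.
From clues 1–3: Tariq is in {2,3,4}.
From clues 1–4: Chao is in {1,5}.
From clues 1–5: Fatima → day 1, Tariq → day 2, Isla → day 3, Dana → day 4, Chao → day 5.

Fatima, Tariq, Isla, Dana, Chao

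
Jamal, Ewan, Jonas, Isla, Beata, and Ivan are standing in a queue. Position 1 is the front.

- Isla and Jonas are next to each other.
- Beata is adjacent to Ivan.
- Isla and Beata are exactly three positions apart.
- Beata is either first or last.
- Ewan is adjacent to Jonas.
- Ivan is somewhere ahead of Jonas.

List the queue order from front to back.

Beata, Ivan, Jamal, Isla, Jonas, Ewan

From clues 1–4: Isla is in {3,4}.
From clues 1–5: Jamal is in {3,4}.
From clues 1–6: Beata → position 1, Ivan → position 2, Jamal → position 3, Isla → position 4, Jonas → position 5, Ewan → position 6.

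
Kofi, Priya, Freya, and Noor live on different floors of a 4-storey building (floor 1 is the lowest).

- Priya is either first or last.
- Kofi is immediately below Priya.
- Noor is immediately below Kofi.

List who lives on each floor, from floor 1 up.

From clue 1: Priya is in {1,4}.
From clues 1–2: Kofi → floor 3, Priya → floor 4.
From clues 1–3: Freya → floor 1, Noor → floor 2.

Freya, Noor, Kofi, Priya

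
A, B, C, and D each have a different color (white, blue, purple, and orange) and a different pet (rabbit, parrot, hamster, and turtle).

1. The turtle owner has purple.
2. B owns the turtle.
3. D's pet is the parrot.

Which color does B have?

purple

With clues 1–2, blue, orange, and white are impossible for B's color.
That leaves purple.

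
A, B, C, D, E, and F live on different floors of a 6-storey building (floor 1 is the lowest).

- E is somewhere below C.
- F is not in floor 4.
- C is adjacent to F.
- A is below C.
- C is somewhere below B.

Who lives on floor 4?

With clues 1–2, F is ruled out for floor 4.
With clues 1–5, A, B, D, and E are ruled out for floor 4.
So floor 4 is C.

C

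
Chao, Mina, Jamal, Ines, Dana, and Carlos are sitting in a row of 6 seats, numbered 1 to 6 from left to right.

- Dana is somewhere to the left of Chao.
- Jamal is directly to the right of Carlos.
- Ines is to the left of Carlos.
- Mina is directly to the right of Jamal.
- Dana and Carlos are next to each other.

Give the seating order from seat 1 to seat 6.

From clue 1: Chao is in {2,3,4,5,6}.
From clues 1–3: Jamal is in {3,4,5,6}.
From clues 1–4: Chao is in {2,3,6}.
From clues 1–5: Ines → seat 1, Dana → seat 2, Carlos → seat 3, Jamal → seat 4, Mina → seat 5, Chao → seat 6.

Ines, Dana, Carlos, Jamal, Mina, Chao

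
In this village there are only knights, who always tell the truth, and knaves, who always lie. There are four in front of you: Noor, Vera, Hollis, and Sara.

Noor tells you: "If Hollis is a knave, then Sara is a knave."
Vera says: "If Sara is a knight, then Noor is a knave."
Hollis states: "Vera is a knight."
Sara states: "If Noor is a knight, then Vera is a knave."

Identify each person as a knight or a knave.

Consider Noor. Suppose Noor is a knave.
Then no assignment of the remaining roles makes every statement match its speaker's type — contradiction.
So Noor is a knight.
Consider Vera. Suppose Vera is a knave.
Then no assignment of the remaining roles makes every statement match its speaker's type — contradiction.
So Vera is a knight.
With that fixed, Hollis's statement is true, so Hollis is a knight.
With that fixed, Sara's statement is false, so Sara is a knave.

Noor: knight, Vera: knight, Hollis: knight, Sara: knave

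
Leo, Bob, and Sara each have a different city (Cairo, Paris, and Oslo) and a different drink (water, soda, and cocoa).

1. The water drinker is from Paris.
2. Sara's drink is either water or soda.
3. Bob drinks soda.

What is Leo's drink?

cocoa

With clues 1–3, soda and water are impossible for Leo's drink.
That leaves cocoa.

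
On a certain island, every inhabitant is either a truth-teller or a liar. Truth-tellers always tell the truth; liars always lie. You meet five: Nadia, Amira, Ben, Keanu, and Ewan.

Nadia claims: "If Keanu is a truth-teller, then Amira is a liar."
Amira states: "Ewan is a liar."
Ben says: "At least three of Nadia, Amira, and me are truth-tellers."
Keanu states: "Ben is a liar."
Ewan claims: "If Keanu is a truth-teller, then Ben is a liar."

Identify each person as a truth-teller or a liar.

Nadia: truth-teller, Amira: liar, Ben: liar, Keanu: truth-teller, Ewan: truth-teller

Consider Nadia. Suppose Nadia is a liar.
Then no assignment of the remaining roles makes every statement match its speaker's type — contradiction.
So Nadia is a truth-teller.
Consider Amira. Suppose Amira is a truth-teller.
Then no assignment of the remaining roles makes every statement match its speaker's type — contradiction.
So Amira is a liar.
With that fixed, Ben's statement is false, so Ben is a liar.
With that fixed, Keanu's statement is true, so Keanu is a truth-teller.
With that fixed, Ewan's statement is true, so Ewan is a truth-teller.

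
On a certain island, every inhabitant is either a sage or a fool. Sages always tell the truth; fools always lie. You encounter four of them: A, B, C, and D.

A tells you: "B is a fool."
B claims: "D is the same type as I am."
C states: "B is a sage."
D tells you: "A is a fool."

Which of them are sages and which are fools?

A: fool, B: sage, C: sage, D: sage

Consider A. Suppose A is a sage.
Then no assignment of the remaining roles makes every statement match its speaker's type — contradiction.
So A is a fool.
With that fixed, D's statement is true, so D is a sage.
Consider B. Suppose B is a fool.
Then A's statement comes out true, contradicting A being a fool.
So B is a sage.
With that fixed, C's statement is true, so C is a sage.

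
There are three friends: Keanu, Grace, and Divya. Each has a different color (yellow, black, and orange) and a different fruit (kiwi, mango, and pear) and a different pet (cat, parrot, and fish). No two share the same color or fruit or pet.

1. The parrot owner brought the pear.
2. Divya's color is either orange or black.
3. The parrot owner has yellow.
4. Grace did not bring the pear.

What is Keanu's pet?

parrot

With clues 1–4, cat and fish are impossible for Keanu's pet.
That leaves parrot.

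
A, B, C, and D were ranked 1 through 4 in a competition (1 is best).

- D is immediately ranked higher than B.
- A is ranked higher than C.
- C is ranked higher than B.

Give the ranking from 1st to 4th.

From clue 1: B is in {2,3,4}.
From clues 1–2: A is in {1,3}.
From clues 1–3: A → rank 1, C → rank 2, D → rank 3, B → rank 4.

A, C, D, B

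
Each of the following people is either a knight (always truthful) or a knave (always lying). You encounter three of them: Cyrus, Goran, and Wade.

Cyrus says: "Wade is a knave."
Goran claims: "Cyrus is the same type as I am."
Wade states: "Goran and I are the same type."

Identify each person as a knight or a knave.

Cyrus: knight, Goran: knight, Wade: knave

Consider Cyrus. Suppose Cyrus is a knave.
Then whichever role Goran has, Goran's statement has the wrong truth value — contradiction.
So Cyrus is a knight.
Consider Goran. Suppose Goran is a knave.
Then whichever role Wade has, Wade's statement has the wrong truth value — contradiction.
So Goran is a knight.
Consider Wade. Suppose Wade is a knight.
Then Cyrus's statement comes out false, contradicting Cyrus being a knight.
So Wade is a knave.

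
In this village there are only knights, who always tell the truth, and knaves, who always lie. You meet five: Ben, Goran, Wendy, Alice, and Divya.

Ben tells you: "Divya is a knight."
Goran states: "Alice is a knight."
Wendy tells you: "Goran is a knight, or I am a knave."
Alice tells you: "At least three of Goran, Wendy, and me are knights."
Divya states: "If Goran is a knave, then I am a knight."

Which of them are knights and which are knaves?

Ben: knight, Goran: knight, Wendy: knight, Alice: knight, Divya: knight

Consider Ben. Suppose Ben is a knave.
Then no assignment of the remaining roles makes every statement match its speaker's type — contradiction.
So Ben is a knight.
Consider Goran. Suppose Goran is a knave.
Then whichever role Wendy has, Wendy's statement has the wrong truth value — contradiction.
So Goran is a knight.
With that fixed, Wendy's statement is true, so Wendy is a knight.
With that fixed, Divya's statement is true, so Divya is a knight.
Consider Alice. Suppose Alice is a knave.
Then Goran's statement comes out false, contradicting Goran being a knight.
So Alice is a knight.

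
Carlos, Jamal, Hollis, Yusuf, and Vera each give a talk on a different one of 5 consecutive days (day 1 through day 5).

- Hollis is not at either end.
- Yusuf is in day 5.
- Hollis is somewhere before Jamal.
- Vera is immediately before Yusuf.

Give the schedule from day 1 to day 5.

From clue 1: Hollis is in {2,3,4}.
From clues 1–2: Yusuf → day 5.
From clues 1–3: Jamal is in {3,4}.
From clues 1–4: Carlos → day 1, Hollis → day 2, Jamal → day 3, Vera → day 4.

Carlos, Hollis, Jamal, Vera, Yusuf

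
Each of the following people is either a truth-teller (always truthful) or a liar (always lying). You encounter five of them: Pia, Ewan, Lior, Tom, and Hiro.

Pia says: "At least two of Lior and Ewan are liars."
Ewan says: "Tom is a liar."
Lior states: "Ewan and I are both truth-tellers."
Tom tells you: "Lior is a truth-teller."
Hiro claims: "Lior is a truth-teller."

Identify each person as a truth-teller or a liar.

Consider Pia. Suppose Pia is a truth-teller.
Then no assignment of the remaining roles makes every statement match its speaker's type — contradiction.
So Pia is a liar.
Consider Ewan. Suppose Ewan is a liar.
Then no assignment of the remaining roles makes every statement match its speaker's type — contradiction.
So Ewan is a truth-teller.
Consider Lior. Suppose Lior is a truth-teller.
Then no assignment of the remaining roles makes every statement match its speaker's type — contradiction.
So Lior is a liar.
With that fixed, Tom's statement is false, so Tom is a liar.
With that fixed, Hiro's statement is false, so Hiro is a liar.

Pia: liar, Ewan: truth-teller, Lior: liar, Tom: liar, Hiro: liar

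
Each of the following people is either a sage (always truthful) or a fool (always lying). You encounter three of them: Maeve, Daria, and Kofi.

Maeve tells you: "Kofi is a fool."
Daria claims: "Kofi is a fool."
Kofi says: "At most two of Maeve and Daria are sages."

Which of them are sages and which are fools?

Maeve: fool, Daria: fool, Kofi: sage

Regardless of anyone's role, Kofi's statement is true, so Kofi is a sage.
With that fixed, Maeve's statement is false, so Maeve is a fool.
With that fixed, Daria's statement is false, so Daria is a fool.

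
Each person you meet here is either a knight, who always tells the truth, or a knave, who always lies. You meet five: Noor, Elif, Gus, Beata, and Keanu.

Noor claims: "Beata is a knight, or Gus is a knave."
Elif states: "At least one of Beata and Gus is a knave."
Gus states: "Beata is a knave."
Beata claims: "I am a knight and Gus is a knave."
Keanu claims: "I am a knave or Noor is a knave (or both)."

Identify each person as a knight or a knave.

Consider Noor. Suppose Noor is a knight.
Then whichever role Keanu has, Keanu's statement has the wrong truth value — contradiction.
So Noor is a knave.
With that fixed, Keanu's statement is true, so Keanu is a knight.
Consider Elif. Suppose Elif is a knave.
Then no assignment of the remaining roles makes every statement match its speaker's type — contradiction.
So Elif is a knight.
Consider Gus. Suppose Gus is a knave.
Then Noor's statement comes out true, contradicting Noor being a knave.
So Gus is a knight.
With that fixed, Beata's statement is false, so Beata is a knave.

Noor: knave, Elif: knight, Gus: knight, Beata: knave, Keanu: knight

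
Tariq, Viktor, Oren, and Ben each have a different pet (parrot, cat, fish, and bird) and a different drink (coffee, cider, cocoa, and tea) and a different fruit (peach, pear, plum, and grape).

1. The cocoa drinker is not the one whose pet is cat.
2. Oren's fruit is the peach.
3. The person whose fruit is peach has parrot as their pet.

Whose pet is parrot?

Oren

With clues 1–3, Ben, Tariq, and Viktor are impossible for the one with pet parrot.
That leaves Oren.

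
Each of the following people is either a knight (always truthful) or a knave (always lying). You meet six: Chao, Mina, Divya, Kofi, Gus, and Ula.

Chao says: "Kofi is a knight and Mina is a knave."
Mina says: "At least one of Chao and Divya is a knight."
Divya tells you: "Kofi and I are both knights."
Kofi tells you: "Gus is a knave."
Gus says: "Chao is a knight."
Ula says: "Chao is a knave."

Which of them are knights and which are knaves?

Consider Chao. Suppose Chao is a knight.
Then no assignment of the remaining roles makes every statement match its speaker's type — contradiction.
So Chao is a knave.
With that fixed, Gus's statement is false, so Gus is a knave.
With that fixed, Ula's statement is true, so Ula is a knight.
With that fixed, Kofi's statement is true, so Kofi is a knight.
Consider Mina. Suppose Mina is a knave.
Then Chao's statement comes out true, contradicting Chao being a knave.
So Mina is a knight.
Consider Divya. Suppose Divya is a knave.
Then Mina's statement comes out false, contradicting Mina being a knight.
So Divya is a knight.

Chao: knave, Mina: knight, Divya: knight, Kofi: knight, Gus: knave, Ula: knight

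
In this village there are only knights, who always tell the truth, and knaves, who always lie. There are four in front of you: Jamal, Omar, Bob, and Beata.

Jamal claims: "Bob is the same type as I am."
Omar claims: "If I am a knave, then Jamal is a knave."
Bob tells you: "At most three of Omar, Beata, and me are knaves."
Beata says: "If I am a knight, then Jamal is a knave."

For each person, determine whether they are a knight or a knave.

Jamal: knave, Omar: knight, Bob: knight, Beata: knight

Regardless of anyone's role, Bob's statement is true, so Bob is a knight.
Consider Jamal. Suppose Jamal is a knight.
Then whichever role Beata has, Beata's statement has the wrong truth value — contradiction.
So Jamal is a knave.
With that fixed, Omar's statement is true, so Omar is a knight.
With that fixed, Beata's statement is true, so Beata is a knight.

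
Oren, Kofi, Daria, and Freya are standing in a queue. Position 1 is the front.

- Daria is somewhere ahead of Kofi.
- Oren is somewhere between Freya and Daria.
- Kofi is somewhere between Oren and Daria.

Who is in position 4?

Freya

With clue 1, Daria is ruled out for position 4.
With clues 1–2, Oren is ruled out for position 4.
With clues 1–3, Kofi is ruled out for position 4.
So position 4 is Freya.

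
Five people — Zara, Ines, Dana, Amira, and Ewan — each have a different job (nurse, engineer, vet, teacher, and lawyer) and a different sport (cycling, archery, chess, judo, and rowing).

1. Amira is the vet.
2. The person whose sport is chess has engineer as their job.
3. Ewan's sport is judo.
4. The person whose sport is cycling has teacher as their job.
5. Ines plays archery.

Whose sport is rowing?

Amira

With clues 1–3, Ewan is impossible for the one with sport rowing.
With clues 1–5, Dana, Ines, and Zara are impossible for the one with sport rowing.
That leaves Amira.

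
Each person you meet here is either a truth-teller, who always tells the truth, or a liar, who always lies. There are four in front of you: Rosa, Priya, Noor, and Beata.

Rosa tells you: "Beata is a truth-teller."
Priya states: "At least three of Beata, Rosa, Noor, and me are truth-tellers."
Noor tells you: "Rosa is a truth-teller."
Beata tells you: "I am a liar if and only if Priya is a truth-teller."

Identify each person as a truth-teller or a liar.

Rosa: liar, Priya: liar, Noor: liar, Beata: liar

Consider Rosa. Suppose Rosa is a truth-teller.
Then no assignment of the remaining roles makes every statement match its speaker's type — contradiction.
So Rosa is a liar.
With that fixed, Noor's statement is false, so Noor is a liar.
With that fixed, Priya's statement is false, so Priya is a liar.
Consider Beata. Suppose Beata is a truth-teller.
Then Rosa's statement comes out true, contradicting Rosa being a liar.
So Beata is a liar.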